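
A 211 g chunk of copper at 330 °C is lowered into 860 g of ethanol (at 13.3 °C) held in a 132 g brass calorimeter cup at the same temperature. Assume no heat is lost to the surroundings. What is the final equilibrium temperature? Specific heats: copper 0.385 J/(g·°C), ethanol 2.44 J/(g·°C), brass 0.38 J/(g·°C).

T_f ≈ 24.8 °C

Heat gained plus heat lost sum to zero:
211·0.385·(T − 330) + 860·2.44·(T − 13.3) + 132·0.38·(T − 13.3) = 0
2229.8 T = 55383
T = 55383 / 2229.8 = 24.8 °C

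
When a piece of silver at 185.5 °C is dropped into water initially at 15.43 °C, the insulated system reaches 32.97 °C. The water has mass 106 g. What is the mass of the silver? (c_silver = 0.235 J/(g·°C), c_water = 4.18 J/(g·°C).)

m ≈ 217 g

|Q_silver| = |Q_water|:
m·0.235·(185.5 − 32.97) = 106·4.18·(32.97 − 15.43)
35.84 m = 7771.6  ⇒  m ≈ 216.8 g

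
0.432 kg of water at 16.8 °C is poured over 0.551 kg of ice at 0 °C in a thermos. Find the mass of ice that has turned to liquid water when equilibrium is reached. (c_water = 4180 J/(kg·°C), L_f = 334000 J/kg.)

m_melted ≈ 0.0908 kg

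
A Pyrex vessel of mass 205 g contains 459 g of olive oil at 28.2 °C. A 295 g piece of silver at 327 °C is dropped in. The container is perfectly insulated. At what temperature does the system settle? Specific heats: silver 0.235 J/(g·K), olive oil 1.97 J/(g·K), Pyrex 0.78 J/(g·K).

Setting the total heat transfer to zero:
295*0.235*(T − 327) + 459*1.97*(T − 28.2) + 205*0.78*(T − 28.2) = 0
1133.5 T = 52678
T ≈ 46.48 °C

T_f ≈ 46.5 °C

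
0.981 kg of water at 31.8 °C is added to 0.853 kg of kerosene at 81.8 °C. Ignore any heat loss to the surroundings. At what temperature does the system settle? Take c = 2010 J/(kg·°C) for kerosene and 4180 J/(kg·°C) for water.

T_f ≈ 46.5 °C

Set heat shed by the hot body equal to heat absorbed by the cold body:
0.853*2010*(81.8 − T) = 0.981*4180*(T − 31.8)
1714.5(81.8 − T) = 4100.6(T − 31.8)
5815.1 T = 270647  ⇒  T ≈ 46.54 °C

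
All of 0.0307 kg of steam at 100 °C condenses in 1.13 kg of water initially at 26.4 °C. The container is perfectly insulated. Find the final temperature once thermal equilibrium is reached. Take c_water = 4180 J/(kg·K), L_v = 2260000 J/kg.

Setting the total heat transfer to zero:
latent heat released on condensation: 0.0307×2260000 = 69382; condensate cools 100→T: 0.0307×4180×(T − 100) = 128.33(T − 100); water warms: 1.13×4180×(T − 26.4) = 4723.4(T − 26.4)
4851.7 T = 69382 + 12833 + 124698 = 206912
T ≈ 42.65 °C (< 100 °C, so full condensation is consistent).

T_f ≈ 42.6 °C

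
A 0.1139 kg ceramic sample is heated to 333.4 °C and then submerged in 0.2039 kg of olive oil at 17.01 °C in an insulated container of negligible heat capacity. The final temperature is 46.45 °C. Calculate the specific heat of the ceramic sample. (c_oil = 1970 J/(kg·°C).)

c ≈ 362 J/(kg·°C)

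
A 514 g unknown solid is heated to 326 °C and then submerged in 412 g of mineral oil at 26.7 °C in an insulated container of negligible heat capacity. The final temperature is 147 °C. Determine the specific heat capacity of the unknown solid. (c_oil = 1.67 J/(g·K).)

c ≈ 0.9 J/(g·K)

m_s c (T_s − T_f) = m_oil c_oil (T_f − T_0):
514×c×(326 − 147) = 412×1.67×(147 − 26.7)
92006 c = 82771  ⇒  c ≈ 0.8996 J/(g·K)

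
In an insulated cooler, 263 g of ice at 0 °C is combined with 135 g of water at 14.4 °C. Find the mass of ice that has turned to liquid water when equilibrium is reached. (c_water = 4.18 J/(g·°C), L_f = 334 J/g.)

Water can give up m c ΔT = 135·4.18·14.4 = 8125.9 J before reaching 0 °C.
Melting all 263 g of ice would need 263·334 = 87842 J.
That's not enough to melt it all — equilibrium is at 0 °C with ice remaining.
m_melt = 8125.9 / L_f = 24.33 g.

m_melted ≈ 24.3 g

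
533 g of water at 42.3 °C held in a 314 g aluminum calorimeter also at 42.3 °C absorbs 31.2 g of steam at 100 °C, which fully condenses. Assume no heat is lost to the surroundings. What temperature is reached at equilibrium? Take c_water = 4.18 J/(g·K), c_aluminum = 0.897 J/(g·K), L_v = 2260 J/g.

T_f ≈ 71.9 °C

Taking heat into each body as positive, Σ m c ΔT = 0:
latent heat released on condensation: 31.2×2260 = 70512
  condensate cools 100→T: 31.2×4.18×(T − 100) = 130.42(T − 100)
  original water: 2227.9(T − 42.3)
  cup: 281.66(T − 42.3)
2640 T = 70512 + 13042 + 106156 = 189710
T ≈ 71.86 °C (< 100 °C, so full condensation is consistent).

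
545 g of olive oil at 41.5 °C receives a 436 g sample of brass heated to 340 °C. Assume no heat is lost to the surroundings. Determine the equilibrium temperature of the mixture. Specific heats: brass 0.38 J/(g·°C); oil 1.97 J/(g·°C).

T_f ≈ 81.4 °C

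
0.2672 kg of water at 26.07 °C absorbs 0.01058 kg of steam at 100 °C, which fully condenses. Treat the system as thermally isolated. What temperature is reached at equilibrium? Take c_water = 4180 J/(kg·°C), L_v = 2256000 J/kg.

Sum of m c ΔT and latent-heat terms is zero:
latent heat released on condensation: 0.01058·2256000 = 23868
  condensate cools 100→T: 0.01058·4180·(T − 100) = 44.22(T − 100)
  original water: 1116.9(T − 26.07)
1161.1 T = 23868 + 4422.4 + 29117 = 57408
T ≈ 49.44 °C (< 100 °C, so full condensation is consistent).

T_f ≈ 49.4 °C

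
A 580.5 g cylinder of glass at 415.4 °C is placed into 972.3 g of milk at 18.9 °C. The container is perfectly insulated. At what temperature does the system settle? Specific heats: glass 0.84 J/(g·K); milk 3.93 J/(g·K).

T_f ≈ 63.8 °C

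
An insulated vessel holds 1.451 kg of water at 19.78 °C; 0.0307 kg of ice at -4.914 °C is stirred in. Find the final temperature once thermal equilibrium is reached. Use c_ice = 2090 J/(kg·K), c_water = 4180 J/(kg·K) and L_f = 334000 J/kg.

T_f ≈ 17.7 °C

Taking heat into each body as positive, Σ m c ΔT = 0:
warm ice to 0 °C: 0.0307×2090×(0 − (-4.914)) = 315.3
  latent heat to melt: 0.0307×334000 = 10254
  meltwater 0→T: 0.0307×4180×T = 128.33 T
  water cools: 1.451×4180×(T − 19.78) = 6065.2(T − 19.78)
6193.5 T = 119969 − 10569 = 109400
T ≈ 17.66 °C. Since T > 0 °C, the all-ice-melts assumption holds.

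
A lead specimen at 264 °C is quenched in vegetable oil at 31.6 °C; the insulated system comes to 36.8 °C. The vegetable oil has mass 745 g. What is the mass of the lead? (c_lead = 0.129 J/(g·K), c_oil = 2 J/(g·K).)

m ≈ 264 g

|Q_lead| = |Q_oil|:
m·0.129·(264 − 36.8) = 745·2·(36.8 − 31.6)
29.31 m = 7748  ⇒  m ≈ 264.4 g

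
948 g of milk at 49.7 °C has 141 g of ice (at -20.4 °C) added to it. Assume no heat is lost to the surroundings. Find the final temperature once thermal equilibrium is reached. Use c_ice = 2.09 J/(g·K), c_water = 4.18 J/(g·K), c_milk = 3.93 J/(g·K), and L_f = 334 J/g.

Energy conservation, ΣQ = 0:
ice -20.4→0 °C: 141·2.09·20.4 = 6011.7; melt ice: 141·334 = 47094; meltwater 0→T: 141·4.18·T = 589.38 T; milk: 3725.6(T − 49.7)
4315 T = 185164 − 53106 = 132059
T ≈ 30.60 °C — above 0 °C, consistent with complete melting.

T_f ≈ 30.6 °C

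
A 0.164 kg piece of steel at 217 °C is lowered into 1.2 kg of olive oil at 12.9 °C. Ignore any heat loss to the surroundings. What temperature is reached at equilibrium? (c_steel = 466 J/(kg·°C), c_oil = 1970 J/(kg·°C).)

T_f ≈ 19.3 °C

Conservation of energy gives ΣQ = 0:
0.164*466*(T − 217) + 1.2*1970*(T − 12.9) = 0
76.42(T − 217) + 2364(T − 12.9) = 0
2440.4 T = 47080
T = 47080/2440.4 ≈ 19.29 °C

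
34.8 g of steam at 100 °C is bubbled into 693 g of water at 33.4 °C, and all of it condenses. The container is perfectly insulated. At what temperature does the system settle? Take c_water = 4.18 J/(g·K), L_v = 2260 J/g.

Setting the total heat transfer to zero:
condense steam: −34.8·2260 = −78648; condensed water 100 °C→T: 145.46(T − 100); original water: 2896.7(T − 33.4)
3042.2 T = 78648 + 14546 + 96751 = 189946
T ≈ 62.44 °C, under the boiling point, so the assumption holds.

T_f ≈ 62.4 °C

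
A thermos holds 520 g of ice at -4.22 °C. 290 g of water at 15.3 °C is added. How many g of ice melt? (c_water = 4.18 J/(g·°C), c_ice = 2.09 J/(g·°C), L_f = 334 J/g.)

m_melted ≈ 41.8 g

Cooling the water to 0 °C releases 290·4.18·15.3 = 18547 J.
Warming the ice to 0 °C takes 520·2.09·4.22 = 4586.3 J, leaving 13960 J for melting.
Melting all 520 g of ice would need 520·334 = 173680 J.
13960 J < 173680 J, so only part of the ice melts and the system sits at 0 °C.
m_melt = 13960 / L_f = 41.8 g.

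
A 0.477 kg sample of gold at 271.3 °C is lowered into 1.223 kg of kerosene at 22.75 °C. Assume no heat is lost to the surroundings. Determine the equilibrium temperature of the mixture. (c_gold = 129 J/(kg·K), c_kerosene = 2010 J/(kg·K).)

Setting the total heat transfer to zero:
0.477·129·(T − 271.3) + 1.223·2010·(T − 22.75) = 0
2519.8 T = 72619
T = 72619/2519.8 ≈ 28.82 °C

T_f ≈ 28.8 °C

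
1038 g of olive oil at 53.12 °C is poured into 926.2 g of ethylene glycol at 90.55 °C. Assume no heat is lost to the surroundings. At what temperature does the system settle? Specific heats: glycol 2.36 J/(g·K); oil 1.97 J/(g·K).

T_f ≈ 72.5 °C

Let T be the final temperature. ΣQ_i = 0:
926.2*2.36*(T − 90.55) + 1038*1.97*(T − 53.12) = 0
2185.8(T − 90.55) + 2044.9(T − 53.12) = 0
4230.7 T = 306550
T ≈ 72.46 °C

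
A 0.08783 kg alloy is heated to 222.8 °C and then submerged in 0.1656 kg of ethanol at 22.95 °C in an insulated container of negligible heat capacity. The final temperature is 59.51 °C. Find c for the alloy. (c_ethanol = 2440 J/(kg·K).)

Heat lost by the alloy = heat gained by the ethanol:
0.08783×c×(222.8 − 59.51) = 0.1656×2440×(59.51 − 22.95)
14.34 c = 14773  ⇒  c ≈ 1030 J/(kg·K)

c ≈ 1030 J/(kg·K)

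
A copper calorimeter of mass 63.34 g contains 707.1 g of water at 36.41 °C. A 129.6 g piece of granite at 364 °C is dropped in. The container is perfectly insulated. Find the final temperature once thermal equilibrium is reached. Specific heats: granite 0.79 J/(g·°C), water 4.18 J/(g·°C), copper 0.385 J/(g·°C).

Heat gained plus heat lost sum to zero:
129.6×0.79×(T − 364) + 707.1×4.18×(T − 36.41) + 63.34×0.385×(T − 36.41) = 0
3082.4 T = 145772
T = 145772 / 3082.4 = 47.3 °C

T_f ≈ 47.3 °C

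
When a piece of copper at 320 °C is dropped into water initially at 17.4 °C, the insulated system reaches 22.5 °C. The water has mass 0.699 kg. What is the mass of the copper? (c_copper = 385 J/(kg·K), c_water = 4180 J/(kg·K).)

Heat lost by the copper = heat gained by the water:
m·385·(320 − 22.5) = 0.699·4180·(22.5 − 17.4)
114538 m = 14901  ⇒  m ≈ 0.1301 kg

m ≈ 0.13 kg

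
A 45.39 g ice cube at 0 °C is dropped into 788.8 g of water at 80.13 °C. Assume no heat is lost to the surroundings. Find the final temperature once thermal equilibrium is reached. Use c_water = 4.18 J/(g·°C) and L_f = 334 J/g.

T_f ≈ 71.4 °C

Let T be the final temperature. ΣQ_i = 0:
latent heat to melt: 45.39×334 = 15160; meltwater 0→T: 45.39×4.18×T = 189.73 T; water: 3297.2(T − 80.13)
3486.9 T = 264203 − 15160 = 249043
T ≈ 71.42 °C (positive, so assuming full melt was valid).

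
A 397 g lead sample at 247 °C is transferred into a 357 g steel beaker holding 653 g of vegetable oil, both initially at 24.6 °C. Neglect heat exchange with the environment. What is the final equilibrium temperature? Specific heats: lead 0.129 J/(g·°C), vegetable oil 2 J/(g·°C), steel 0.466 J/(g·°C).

Conservation of energy gives ΣQ = 0:
397×0.129×(T − 247) + 653×2×(T − 24.6) + 357×0.466×(T − 24.6) = 0
51.21(T − 247) + 1306(T − 24.6) + 166.36(T − 24.6) = 0
(51.21 + 1306 + 166.36) T = 51.21×247 + 1306×24.6 + 166.36×24.6
T = 48870/1523.6 ≈ 32.08 °C

T_f ≈ 32.1 °C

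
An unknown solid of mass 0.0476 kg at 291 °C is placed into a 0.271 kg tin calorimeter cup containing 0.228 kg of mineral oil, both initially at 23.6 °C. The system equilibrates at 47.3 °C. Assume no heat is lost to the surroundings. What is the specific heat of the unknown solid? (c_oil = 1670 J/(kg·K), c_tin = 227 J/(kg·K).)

Conservation of energy gives ΣQ = 0:
0.0476·c·(47.3 − 291) + 0.228·1670·(47.3 − 23.6) + 0.271·227·(47.3 − 23.6) = 0
-11.6 c = -10482
c = -10482/-11.6 ≈ 903.6 J/(kg·K)

c ≈ 904 J/(kg·K)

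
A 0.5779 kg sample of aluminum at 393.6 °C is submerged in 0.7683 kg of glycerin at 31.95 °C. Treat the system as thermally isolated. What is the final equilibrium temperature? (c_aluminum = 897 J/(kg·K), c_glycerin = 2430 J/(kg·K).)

With ΣQ=0 the equilibrium temperature is the m·c-weighted mean:
T_f = (518.38×393.6 + 1867×31.95) / (518.38 + 1867)
    = 263683 / 2385.3 ≈ 110.54 °C

T_f ≈ 110.5 °C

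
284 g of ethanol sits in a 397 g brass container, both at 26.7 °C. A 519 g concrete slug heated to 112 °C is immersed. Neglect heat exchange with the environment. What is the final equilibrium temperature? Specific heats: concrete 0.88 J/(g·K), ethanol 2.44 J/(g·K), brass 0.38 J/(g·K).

T_f ≈ 56.7 °C

Taking heat into each body as positive, Σ m c ΔT = 0:
519·0.88·(T − 112) + 284·2.44·(T − 26.7) + 397·0.38·(T − 26.7) = 0
456.72(T − 112) + 692.96(T − 26.7) + 150.86(T − 26.7) = 0
(456.72 + 692.96 + 150.86) T = 456.72·112 + 692.96·26.7 + 150.86·26.7
T ≈ 56.66 °C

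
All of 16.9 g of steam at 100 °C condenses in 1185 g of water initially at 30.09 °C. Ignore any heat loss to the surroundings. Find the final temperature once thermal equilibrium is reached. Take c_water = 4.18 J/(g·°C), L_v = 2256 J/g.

T_f ≈ 38.7 °C

Setting the total heat transfer to zero:
condense steam: −16.9·2256 = −38126; condensed water 100 °C→T: 70.64(T − 100); water warms: 1185·4.18·(T − 30.09) = 4953.3(T − 30.09)
5023.9 T = 38126 + 7064.2 + 149045 = 194235
T ≈ 38.66 °C (< 100 °C, so full condensation is consistent).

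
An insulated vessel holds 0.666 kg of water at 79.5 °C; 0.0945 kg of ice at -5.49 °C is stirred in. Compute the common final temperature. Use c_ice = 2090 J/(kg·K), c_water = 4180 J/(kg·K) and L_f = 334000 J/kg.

T_f ≈ 59.4 °C

Taking heat into each body as positive, Σ m c ΔT = 0:
warm ice to 0 °C: 0.0945×2090×(0 − (-5.49)) = 1084.3; melt ice: 0.0945×334000 = 31563; meltwater 0→T: 0.0945×4180×T = 395.01 T; water: 2783.9(T − 79.5)
3178.9 T = 221318 − 32647 = 188671
T ≈ 59.35 °C. Since T > 0 °C, the all-ice-melts assumption holds.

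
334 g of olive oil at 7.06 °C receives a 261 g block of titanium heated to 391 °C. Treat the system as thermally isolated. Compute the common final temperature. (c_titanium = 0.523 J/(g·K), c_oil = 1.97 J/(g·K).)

T_f ≈ 73.0 °C

|Q_titanium| = |Q_oil|:
261*0.523*(391 − T) = 334*1.97*(T − 7.06)
136.5(391 − T) = 657.98(T − 7.06)
794.48 T = 58018  ⇒  T ≈ 73.03 °C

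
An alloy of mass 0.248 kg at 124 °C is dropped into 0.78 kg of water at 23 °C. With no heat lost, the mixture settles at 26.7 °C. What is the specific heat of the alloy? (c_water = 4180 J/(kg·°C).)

c ≈ 500 J/(kg·°C)

Taking heat into each body as positive, Σ m c ΔT = 0:
0.248×c×(26.7 − 124) + 0.78×4180×(26.7 − 23) = 0
-24.13 c = -12063
c = -12063/-24.13 ≈ 499.9 J/(kg·°C)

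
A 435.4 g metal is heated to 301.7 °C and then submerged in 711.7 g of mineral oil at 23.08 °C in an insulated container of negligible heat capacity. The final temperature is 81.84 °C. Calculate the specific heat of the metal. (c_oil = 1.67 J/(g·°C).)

c ≈ 0.73 J/(g·°C)

m_s c (T_s − T_f) = m_oil c_oil (T_f − T_0):
435.4·c·(301.7 − 81.84) = 711.7·1.67·(81.84 − 23.08)
95727 c = 69839  ⇒  c ≈ 0.7296 J/(g·°C)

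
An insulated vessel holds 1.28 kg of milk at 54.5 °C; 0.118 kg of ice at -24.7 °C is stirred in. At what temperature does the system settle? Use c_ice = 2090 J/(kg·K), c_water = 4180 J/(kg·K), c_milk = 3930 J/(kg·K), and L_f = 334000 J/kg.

T_f ≈ 41.4 °C

Net heat exchanged in the isolated system is zero:
warm ice to 0 °C: 0.118·2090·(0 − (-24.7)) = 6091.5
  fusion: m_ice L_f = 0.118·334000 = 39412
  warm the meltwater: 493.24 T
  milk: 5030.4(T − 54.5)
5523.6 T = 274157 − 45504 = 228653
T ≈ 41.40 °C. Since T > 0 °C, the all-ice-melts assumption holds.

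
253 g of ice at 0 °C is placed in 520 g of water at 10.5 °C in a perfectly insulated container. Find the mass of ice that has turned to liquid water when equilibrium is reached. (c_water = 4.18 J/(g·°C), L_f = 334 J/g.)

Heat available from the water dropping to 0 °C: 520×4.18×10.5 = 22823 J.
To melt every bit of ice: 253×334 = 84502 J.
Since 22823 < 84502 J, not all the ice melts; equilibrium is at 0 °C.
m_melt = 22823 / L_f = 68.33 g.

m_melted ≈ 68.3 g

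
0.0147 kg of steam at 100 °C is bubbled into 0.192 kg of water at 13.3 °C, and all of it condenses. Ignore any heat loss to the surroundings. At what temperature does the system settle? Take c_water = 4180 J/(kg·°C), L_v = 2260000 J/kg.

T_f ≈ 57.9 °C

Sum of m c ΔT and latent-heat terms is zero:
latent heat released on condensation: 0.0147·2260000 = 33222; condensed water 100 °C→T: 61.45(T − 100); original water: 802.56(T − 13.3)
864.01 T = 33222 + 6144.6 + 10674 = 50041
T ≈ 57.92 °C — below 100 °C, confirming all the steam condensed.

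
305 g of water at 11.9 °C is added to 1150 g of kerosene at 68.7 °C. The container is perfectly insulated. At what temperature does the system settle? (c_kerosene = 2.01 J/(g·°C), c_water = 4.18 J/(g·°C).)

T_f ≈ 48.5 °C

Let T be the final temperature. ΣQ_i = 0:
1150*2.01*(T − 68.7) + 305*4.18*(T − 11.9) = 0
2311.5(T − 68.7) + 1274.9(T − 11.9) = 0
3586.4 T = 173971
T = 173971 / 3586.4 = 48.5 °C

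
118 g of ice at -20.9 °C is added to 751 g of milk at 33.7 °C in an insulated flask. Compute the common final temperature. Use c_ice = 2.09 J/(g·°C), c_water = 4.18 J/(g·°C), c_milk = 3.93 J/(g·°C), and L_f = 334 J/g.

Let T be the final temperature. ΣQ_i = 0:
warm ice to 0 °C: 118×2.09×(0 − (-20.9)) = 5154.4
  fusion: m_ice L_f = 118×334 = 39412
  warm the meltwater: 493.24 T
  milk cools: 751×3.93×(T − 33.7) = 2951.4(T − 33.7)
3444.7 T = 99463 − 44566 = 54897
T ≈ 15.94 °C — above 0 °C, consistent with complete melting.

T_f ≈ 15.9 °C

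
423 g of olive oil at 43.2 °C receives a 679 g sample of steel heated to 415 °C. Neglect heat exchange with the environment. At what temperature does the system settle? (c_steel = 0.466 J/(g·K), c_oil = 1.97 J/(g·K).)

T_f ≈ 145.5 °C

Heat gained plus heat lost sum to zero:
679×0.466×(T − 415) + 423×1.97×(T − 43.2) = 0
316.41(T − 415) + 833.31(T − 43.2) = 0
(316.41 + 833.31) T = 316.41×415 + 833.31×43.2
T ≈ 145.52 °C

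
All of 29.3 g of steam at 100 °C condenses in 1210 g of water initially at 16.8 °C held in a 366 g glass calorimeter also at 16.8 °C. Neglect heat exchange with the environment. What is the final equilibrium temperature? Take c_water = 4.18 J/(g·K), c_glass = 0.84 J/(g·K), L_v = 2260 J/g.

T_f ≈ 30.7 °C

Sum of m c ΔT and latent-heat terms is zero:
condense steam: −29.3×2260 = −66218
  condensate cools 100→T: 29.3×4.18×(T − 100) = 122.47(T − 100)
  water warms: 1210×4.18×(T − 16.8) = 5057.8(T − 16.8)
  glass cup: 366×0.84×(T − 16.8) = 307.44(T − 16.8)
5487.7 T = 66218 + 12247 + 90136 = 168601
T ≈ 30.72 °C (< 100 °C, so full condensation is consistent).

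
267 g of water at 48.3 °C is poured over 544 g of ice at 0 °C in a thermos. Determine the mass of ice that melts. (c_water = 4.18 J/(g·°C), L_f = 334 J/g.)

m_melted ≈ 161 g

Cooling the water to 0 °C releases 267·4.18·48.3 = 53906 J.
Fully melting the ice requires m_ice L_f = 544·334 = 181696 J.
Since 53906 < 181696 J, not all the ice melts; equilibrium is at 0 °C.
Mass melted = 53906/334 ≈ 161.4 g.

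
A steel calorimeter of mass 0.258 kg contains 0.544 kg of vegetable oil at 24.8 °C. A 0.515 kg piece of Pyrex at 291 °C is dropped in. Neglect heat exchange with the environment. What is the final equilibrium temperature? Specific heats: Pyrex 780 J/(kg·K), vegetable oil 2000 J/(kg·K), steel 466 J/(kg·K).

Heat gained plus heat lost sum to zero:
0.515*780*(T − 291) + 0.544*2000*(T − 24.8) + 0.258*466*(T − 24.8) = 0
401.7(T − 291) + 1088(T − 24.8) + 120.23(T − 24.8) = 0
(401.7 + 1088 + 120.23) T = 401.7*291 + 1088*24.8 + 120.23*24.8
T = 146859 / 1609.9 = 91.2 °C

T_f ≈ 91.2 °C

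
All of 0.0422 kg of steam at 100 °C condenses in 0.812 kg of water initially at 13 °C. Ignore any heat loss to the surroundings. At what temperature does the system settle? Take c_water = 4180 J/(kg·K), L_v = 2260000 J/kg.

T_f ≈ 44.0 °C

Energy conservation, ΣQ = 0:
steam→water at 100 °C releases m L_v = 0.0422·2260000 = 95372
  condensate cools 100→T: 0.0422·4180·(T − 100) = 176.4(T − 100)
  original water: 3394.2(T − 13)
3570.6 T = 95372 + 17640 + 44124 = 157136
T ≈ 44.01 °C (< 100 °C, so full condensation is consistent).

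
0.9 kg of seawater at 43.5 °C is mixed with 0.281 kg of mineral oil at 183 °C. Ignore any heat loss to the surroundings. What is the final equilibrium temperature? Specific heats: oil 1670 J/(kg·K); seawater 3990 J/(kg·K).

T_f ≈ 59.6 °C

Let T be the final temperature. ΣQ_i = 0:
0.281×1670×(T − 183) + 0.9×3990×(T − 43.5) = 0
469.27(T − 183) + 3591(T − 43.5) = 0
(469.27 + 3591) T = 469.27×183 + 3591×43.5
T ≈ 59.62 °C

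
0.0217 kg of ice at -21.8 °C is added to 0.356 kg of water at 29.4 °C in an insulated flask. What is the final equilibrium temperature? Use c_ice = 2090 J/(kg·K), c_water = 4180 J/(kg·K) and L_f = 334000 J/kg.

Taking heat into each body as positive, Σ m c ΔT = 0:
ice -21.8→0 °C: 0.0217·2090·21.8 = 988.7
  fusion: m_ice L_f = 0.0217·334000 = 7247.8
  warm the meltwater: 90.71 T
  water: 1488.1(T − 29.4)
1578.8 T = 43750 − 8236.5 = 35513
T ≈ 22.49 °C. Since T > 0 °C, the all-ice-melts assumption holds.

T_f ≈ 22.5 °C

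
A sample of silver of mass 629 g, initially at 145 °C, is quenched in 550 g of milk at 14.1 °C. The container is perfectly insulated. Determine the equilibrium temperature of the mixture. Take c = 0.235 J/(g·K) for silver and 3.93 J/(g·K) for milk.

Conservation of energy gives ΣQ = 0:
629*0.235*(T − 145) + 550*3.93*(T − 14.1) = 0
147.81(T − 145) + 2161.5(T − 14.1) = 0
(147.81 + 2161.5) T = 147.81*145 + 2161.5*14.1
T = 51910 / 2309.3 = 22.5 °C

T_f ≈ 22.5 °C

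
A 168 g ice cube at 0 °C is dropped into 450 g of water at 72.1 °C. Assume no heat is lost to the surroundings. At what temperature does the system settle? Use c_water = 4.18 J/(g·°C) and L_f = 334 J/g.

Let T be the final temperature. ΣQ_i = 0:
fusion: m_ice L_f = 168·334 = 56112
  warm the meltwater: 702.24 T
  water: 1881(T − 72.1)
2583.2 T = 135620 − 56112 = 79508
T ≈ 30.78 °C (positive, so assuming full melt was valid).

T_f ≈ 30.8 °C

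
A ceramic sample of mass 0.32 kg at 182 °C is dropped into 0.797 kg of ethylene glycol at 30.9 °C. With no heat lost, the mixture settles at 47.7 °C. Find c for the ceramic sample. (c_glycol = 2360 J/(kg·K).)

c ≈ 735 J/(kg·K)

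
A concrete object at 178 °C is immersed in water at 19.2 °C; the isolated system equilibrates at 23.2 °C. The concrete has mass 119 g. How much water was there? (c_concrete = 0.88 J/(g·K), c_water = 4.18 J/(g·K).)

m ≈ 970 g

Energy conservation, ΣQ = 0:
119×0.88×(23.2 − 178) + m×4.18×(23.2 − 19.2) = 0
16.72 m = 16211
m = 16211/16.72 ≈ 969.5 g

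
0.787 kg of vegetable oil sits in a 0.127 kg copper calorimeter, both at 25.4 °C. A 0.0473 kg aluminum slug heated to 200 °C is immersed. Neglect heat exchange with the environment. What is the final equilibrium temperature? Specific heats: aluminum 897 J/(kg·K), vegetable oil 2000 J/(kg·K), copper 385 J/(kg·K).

Let T be the final temperature. ΣQ_i = 0:
0.0473·897·(T − 200) + 0.787·2000·(T − 25.4) + 0.127·385·(T − 25.4) = 0
42.43(T − 200) + 1574(T − 25.4) + 48.9(T − 25.4) = 0
(42.43 + 1574 + 48.9) T = 42.43·200 + 1574·25.4 + 48.9·25.4
T = 49707 / 1665.3 = 29.8 °C

T_f ≈ 29.8 °C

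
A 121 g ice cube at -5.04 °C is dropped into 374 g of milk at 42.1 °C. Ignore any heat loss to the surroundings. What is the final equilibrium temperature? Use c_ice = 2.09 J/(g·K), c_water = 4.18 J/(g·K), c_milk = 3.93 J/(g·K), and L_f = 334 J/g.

T_f ≈ 10.2 °C

Energy balance with sensible and latent terms:
warm ice to 0 °C: 121×2.09×(0 − (-5.04)) = 1274.6
  fusion: m_ice L_f = 121×334 = 40414
  meltwater 0→T: 121×4.18×T = 505.78 T
  milk: 1469.8(T − 42.1)
1975.6 T = 61879 − 41689 = 20191
T ≈ 10.22 °C. Since T > 0 °C, the all-ice-melts assumption holds.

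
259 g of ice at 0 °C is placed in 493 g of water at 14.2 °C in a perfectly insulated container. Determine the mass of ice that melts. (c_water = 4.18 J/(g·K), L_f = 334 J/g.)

m_melted ≈ 87.6 g

Cooling the water to 0 °C releases 493·4.18·14.2 = 29263 J.
To melt every bit of ice: 259·334 = 86506 J.
Since 29263 < 86506 J, not all the ice melts; equilibrium is at 0 °C.
Mass melted = 29263/334 ≈ 87.61 g.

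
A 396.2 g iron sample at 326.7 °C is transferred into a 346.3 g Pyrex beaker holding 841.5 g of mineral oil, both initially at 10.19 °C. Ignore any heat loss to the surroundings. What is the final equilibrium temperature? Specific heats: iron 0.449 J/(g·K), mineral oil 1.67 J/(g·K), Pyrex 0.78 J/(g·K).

Conservation of energy gives ΣQ = 0:
396.2·0.449·(T − 326.7) + 841.5·1.67·(T − 10.19) + 346.3·0.78·(T − 10.19) = 0
177.89(T − 326.7) + 1405.3(T − 10.19) + 270.11(T − 10.19) = 0
1853.3 T = 75190
T ≈ 40.57 °C

T_f ≈ 40.6 °C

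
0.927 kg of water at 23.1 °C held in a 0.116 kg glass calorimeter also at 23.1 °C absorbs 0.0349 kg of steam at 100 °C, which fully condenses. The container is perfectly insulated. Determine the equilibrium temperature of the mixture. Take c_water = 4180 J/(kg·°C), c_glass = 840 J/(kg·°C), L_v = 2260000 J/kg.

T_f ≈ 45.0 °C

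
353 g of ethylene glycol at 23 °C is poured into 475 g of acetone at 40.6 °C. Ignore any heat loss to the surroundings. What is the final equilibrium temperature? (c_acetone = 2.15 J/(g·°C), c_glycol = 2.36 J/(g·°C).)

T_f ≈ 32.7 °C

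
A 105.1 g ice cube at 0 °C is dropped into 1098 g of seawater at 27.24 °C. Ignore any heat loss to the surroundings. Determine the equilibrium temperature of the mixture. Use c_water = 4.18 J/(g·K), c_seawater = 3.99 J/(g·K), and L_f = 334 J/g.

T_f ≈ 17.5 °C

Heat gained plus heat lost sum to zero:
latent heat to melt: 105.1·334 = 35103
  warm the meltwater: 439.32 T
  seawater cools: 1098·3.99·(T − 27.24) = 4381(T − 27.24)
4820.3 T = 119339 − 35103 = 84236
T ≈ 17.48 °C. Since T > 0 °C, the all-ice-melts assumption holds.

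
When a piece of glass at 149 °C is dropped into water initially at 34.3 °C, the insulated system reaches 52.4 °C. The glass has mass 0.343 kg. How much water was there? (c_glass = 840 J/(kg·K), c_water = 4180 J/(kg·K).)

Heat lost by the glass = heat gained by the water:
0.343·840·(149 − 52.4) = m·4180·(52.4 − 34.3)
75658 m = 27832  ⇒  m ≈ 0.3679 kg

m ≈ 0.368 kg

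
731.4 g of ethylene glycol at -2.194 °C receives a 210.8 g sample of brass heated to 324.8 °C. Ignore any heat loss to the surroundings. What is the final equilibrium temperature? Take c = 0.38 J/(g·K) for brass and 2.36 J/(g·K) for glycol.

T_f ≈ 12.3 °C

Setting the total heat transfer to zero:
210.8*0.38*(T − 324.8) + 731.4*2.36*(T − (-2.194)) = 0
80.1(T − 324.8) + 1726.1(T − (-2.194)) = 0
(80.1 + 1726.1) T = 80.1*324.8 + 1726.1*(-2.194)
T = 22231 / 1806.2 = 12.3 °C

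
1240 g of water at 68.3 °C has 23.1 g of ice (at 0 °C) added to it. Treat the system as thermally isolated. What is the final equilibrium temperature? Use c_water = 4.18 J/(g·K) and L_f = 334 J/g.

Heat gained plus heat lost sum to zero:
latent heat to melt: 23.1·334 = 7715.4
  warm the meltwater: 96.56 T
  water: 5183.2(T − 68.3)
5279.8 T = 354013 − 7715.4 = 346297
T ≈ 65.59 °C (positive, so assuming full melt was valid).

T_f ≈ 65.6 °C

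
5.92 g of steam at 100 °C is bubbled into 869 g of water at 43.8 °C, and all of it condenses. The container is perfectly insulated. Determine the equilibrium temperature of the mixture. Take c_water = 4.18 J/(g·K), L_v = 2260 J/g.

T_f ≈ 47.8 °C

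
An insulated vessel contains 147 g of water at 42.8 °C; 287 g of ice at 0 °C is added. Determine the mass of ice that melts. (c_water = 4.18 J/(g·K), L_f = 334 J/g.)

m_melted ≈ 78.7 g

Heat available from the water dropping to 0 °C: 147×4.18×42.8 = 26299 J.
Fully melting the ice requires m_ice L_f = 287×334 = 95858 J.
That's not enough to melt it all — equilibrium is at 0 °C with ice remaining.
m_melt = 26299 / L_f = 78.74 g.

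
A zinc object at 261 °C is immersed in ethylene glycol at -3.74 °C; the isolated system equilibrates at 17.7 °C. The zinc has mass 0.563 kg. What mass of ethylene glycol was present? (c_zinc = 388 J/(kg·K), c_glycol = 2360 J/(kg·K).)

Setting the total heat transfer to zero:
0.563×388×(17.7 − 261) + m×2360×(17.7 − (-3.74)) = 0
50598 m = 53147
m = 53147/50598 ≈ 1.05 kg

m ≈ 1.05 kg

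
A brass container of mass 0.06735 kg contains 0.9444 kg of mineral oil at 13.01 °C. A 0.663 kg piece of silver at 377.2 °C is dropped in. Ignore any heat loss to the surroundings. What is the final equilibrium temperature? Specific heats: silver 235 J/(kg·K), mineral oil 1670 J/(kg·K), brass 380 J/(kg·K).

Energy conservation, ΣQ = 0:
0.663*235*(T − 377.2) + 0.9444*1670*(T − 13.01) + 0.06735*380*(T − 13.01) = 0
155.81(T − 377.2) + 1577.1(T − 13.01) + 25.59(T − 13.01) = 0
(155.81 + 1577.1 + 25.59) T = 155.81*377.2 + 1577.1*13.01 + 25.59*13.01
T = 79621 / 1758.5 = 45.3 °C

T_f ≈ 45.3 °C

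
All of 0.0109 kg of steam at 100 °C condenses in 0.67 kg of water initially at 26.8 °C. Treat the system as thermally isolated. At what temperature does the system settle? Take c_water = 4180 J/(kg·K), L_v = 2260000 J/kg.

T_f ≈ 36.6 °C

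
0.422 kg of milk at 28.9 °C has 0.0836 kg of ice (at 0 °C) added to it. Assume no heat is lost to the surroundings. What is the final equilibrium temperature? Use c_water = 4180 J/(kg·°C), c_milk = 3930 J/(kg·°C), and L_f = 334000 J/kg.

T_f ≈ 10.0 °C

Net heat exchanged in the isolated system is zero:
latent heat to melt: 0.0836×334000 = 27922; warm the meltwater: 349.45 T; milk: 1658.5(T − 28.9)
2007.9 T = 47929 − 27922 = 20007
T ≈ 9.96 °C — above 0 °C, consistent with complete melting.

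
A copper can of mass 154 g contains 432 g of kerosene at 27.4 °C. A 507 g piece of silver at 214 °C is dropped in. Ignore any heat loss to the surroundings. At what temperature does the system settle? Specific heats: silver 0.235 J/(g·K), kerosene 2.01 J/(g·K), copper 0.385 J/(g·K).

T_f ≈ 48.6 °C

With ΣQ=0 the equilibrium temperature is the m·c-weighted mean:
T_f = (119.14*214 + 868.32*27.4 + 59.29*27.4) / (119.14 + 868.32 + 59.29)
    = 50914 / 1046.8 ≈ 48.64 °C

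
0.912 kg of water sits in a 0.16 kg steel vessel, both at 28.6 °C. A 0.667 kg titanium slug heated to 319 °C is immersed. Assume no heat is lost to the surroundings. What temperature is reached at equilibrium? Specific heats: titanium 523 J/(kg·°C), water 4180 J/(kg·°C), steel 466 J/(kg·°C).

T_f ≈ 52.5 °C

Heat gained plus heat lost sum to zero:
0.667·523·(T − 319) + 0.912·4180·(T − 28.6) + 0.16·466·(T − 28.6) = 0
348.84(T − 319) + 3812.2(T − 28.6) + 74.56(T − 28.6) = 0
4235.6 T = 222440
T ≈ 52.52 °C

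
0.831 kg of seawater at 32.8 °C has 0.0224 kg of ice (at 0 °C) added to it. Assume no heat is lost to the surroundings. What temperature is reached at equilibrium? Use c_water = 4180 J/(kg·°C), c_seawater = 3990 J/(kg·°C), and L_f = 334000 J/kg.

T_f ≈ 29.7 °C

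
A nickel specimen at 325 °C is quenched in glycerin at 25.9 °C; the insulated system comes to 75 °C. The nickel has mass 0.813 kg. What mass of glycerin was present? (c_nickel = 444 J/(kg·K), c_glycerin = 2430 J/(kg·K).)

m ≈ 0.756 kg

|Q_nickel| = |Q_glycerin|:
0.813×444×(325 − 75) = m×2430×(75 − 25.9)
119313 m = 90243  ⇒  m ≈ 0.7564 kg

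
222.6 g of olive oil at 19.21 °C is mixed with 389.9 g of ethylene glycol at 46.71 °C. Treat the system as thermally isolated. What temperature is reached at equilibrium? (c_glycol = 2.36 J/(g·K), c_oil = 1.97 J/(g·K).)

Energy conservation, ΣQ = 0:
389.9×2.36×(T − 46.71) + 222.6×1.97×(T − 19.21) = 0
1358.7 T = 51405
T = 51405/1358.7 ≈ 37.83 °C

T_f ≈ 37.8 °C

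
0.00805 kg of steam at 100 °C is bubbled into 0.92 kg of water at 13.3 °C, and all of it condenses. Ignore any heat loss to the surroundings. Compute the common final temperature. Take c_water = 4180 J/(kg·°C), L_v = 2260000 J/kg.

T_f ≈ 18.7 °C

Taking heat into each body as positive, Σ m c ΔT = 0:
condense steam: −0.00805×2260000 = −18193; condensed water 100 °C→T: 33.65(T − 100); water warms: 0.92×4180×(T − 13.3) = 3845.6(T − 13.3)
3879.2 T = 18193 + 3364.9 + 51146 = 72704
T ≈ 18.74 °C, under the boiling point, so the assumption holds.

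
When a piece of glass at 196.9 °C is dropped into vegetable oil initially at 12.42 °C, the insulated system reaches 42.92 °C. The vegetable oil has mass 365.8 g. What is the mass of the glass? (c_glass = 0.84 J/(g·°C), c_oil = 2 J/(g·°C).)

m ≈ 173 g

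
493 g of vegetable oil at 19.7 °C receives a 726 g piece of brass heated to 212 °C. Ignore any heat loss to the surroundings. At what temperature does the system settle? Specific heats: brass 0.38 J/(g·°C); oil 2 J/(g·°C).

T_f ≈ 61.7 °C

Net heat exchanged in the isolated system is zero:
726*0.38*(T − 212) + 493*2*(T − 19.7) = 0
275.88(T − 212) + 986(T − 19.7) = 0
1261.9 T = 77911
T = 77911/1261.9 ≈ 61.74 °C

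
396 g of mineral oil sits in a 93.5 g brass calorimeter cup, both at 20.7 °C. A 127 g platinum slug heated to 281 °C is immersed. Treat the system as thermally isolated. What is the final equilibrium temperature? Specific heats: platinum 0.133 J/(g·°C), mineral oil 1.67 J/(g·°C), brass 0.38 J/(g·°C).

T_f ≈ 26.9 °C

Taking heat into each body as positive, Σ m c ΔT = 0:
127*0.133*(T − 281) + 396*1.67*(T − 20.7) + 93.5*0.38*(T − 20.7) = 0
16.89(T − 281) + 661.32(T − 20.7) + 35.53(T − 20.7) = 0
(16.89 + 661.32 + 35.53) T = 16.89*281 + 661.32*20.7 + 35.53*20.7
T = 19171 / 713.74 = 26.9 °C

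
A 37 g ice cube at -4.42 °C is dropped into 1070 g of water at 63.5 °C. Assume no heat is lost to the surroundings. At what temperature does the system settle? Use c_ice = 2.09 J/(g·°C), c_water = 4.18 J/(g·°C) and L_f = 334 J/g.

Energy conservation, ΣQ = 0:
ice -4.42→0 °C: 37·2.09·4.42 = 341.8; fusion: m_ice L_f = 37·334 = 12358; warm the meltwater: 154.66 T; water cools: 1070·4.18·(T − 63.5) = 4472.6(T − 63.5)
4627.3 T = 284010 − 12700 = 271310
T ≈ 58.63 °C (positive, so assuming full melt was valid).

T_f ≈ 58.6 °C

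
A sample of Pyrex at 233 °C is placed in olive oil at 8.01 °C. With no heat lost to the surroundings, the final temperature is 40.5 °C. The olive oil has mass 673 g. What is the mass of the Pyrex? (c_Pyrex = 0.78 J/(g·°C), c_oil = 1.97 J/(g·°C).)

Heat gained plus heat lost sum to zero:
m·0.78·(40.5 − 233) + 673·1.97·(40.5 − 8.01) = 0
-150.15 m = -43076
m = -43076/-150.15 ≈ 286.9 g

m ≈ 287 g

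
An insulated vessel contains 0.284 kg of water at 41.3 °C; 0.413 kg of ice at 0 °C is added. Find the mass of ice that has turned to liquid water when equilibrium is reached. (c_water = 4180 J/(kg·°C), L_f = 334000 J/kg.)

Water can give up m c ΔT = 0.284×4180×41.3 = 49028 J before reaching 0 °C.
Melting all 0.413 kg of ice would need 0.413×334000 = 137942 J.
49028 J < 137942 J, so only part of the ice melts and the system sits at 0 °C.
Mass melted = 49028/334000 ≈ 0.1468 kg.

m_melted ≈ 0.147 kg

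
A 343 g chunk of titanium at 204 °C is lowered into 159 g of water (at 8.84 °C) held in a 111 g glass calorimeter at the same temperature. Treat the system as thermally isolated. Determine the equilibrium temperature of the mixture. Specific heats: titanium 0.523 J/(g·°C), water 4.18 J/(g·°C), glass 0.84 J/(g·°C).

T_f ≈ 46.2 °C

Setting the total heat transfer to zero:
343×0.523×(T − 204) + 159×4.18×(T − 8.84) + 111×0.84×(T − 8.84) = 0
(179.39 + 664.62 + 93.24) T = 179.39×204 + 664.62×8.84 + 93.24×8.84
T = 43295 / 937.25 = 46.2 °C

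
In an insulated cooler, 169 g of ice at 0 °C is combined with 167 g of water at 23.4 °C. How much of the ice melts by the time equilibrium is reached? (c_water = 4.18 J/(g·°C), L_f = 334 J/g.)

m_melted ≈ 48.9 g

Cooling the water to 0 °C releases 167×4.18×23.4 = 16335 J.
Fully melting the ice requires m_ice L_f = 169×334 = 56446 J.
Since 16335 < 56446 J, not all the ice melts; equilibrium is at 0 °C.
Mass melted = 16335/334 ≈ 48.91 g.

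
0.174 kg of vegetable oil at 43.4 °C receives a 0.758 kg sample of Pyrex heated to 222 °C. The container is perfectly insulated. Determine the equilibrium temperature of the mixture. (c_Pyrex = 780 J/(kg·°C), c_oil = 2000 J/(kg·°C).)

T_f ≈ 155.8 °C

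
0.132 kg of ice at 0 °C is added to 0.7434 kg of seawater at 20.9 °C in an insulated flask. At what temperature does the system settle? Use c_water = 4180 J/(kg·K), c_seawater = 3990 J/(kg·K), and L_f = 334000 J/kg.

T_f ≈ 5.1 °C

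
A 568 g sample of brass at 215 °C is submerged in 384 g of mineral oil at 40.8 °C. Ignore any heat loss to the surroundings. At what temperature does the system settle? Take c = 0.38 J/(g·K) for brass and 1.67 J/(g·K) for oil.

T_f is the heat-capacity-weighted average of the initial temperatures:
T_f = (215.84×215 + 641.28×40.8) / (215.84 + 641.28)
    = 72570 / 857.12 ≈ 84.67 °C

T_f ≈ 84.7 °C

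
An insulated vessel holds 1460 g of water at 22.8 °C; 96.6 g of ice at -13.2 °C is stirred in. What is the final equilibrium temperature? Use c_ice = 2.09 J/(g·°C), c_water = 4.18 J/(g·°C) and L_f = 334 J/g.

T_f ≈ 16.0 °C

Energy conservation, ΣQ = 0:
ice -13.2→0 °C: 96.6×2.09×13.2 = 2665
  melt ice: 96.6×334 = 32264
  meltwater 0→T: 96.6×4.18×T = 403.79 T
  water cools: 1460×4.18×(T − 22.8) = 6102.8(T − 22.8)
6506.6 T = 139144 − 34929 = 104214
T ≈ 16.02 °C. Since T > 0 °C, the all-ice-melts assumption holds.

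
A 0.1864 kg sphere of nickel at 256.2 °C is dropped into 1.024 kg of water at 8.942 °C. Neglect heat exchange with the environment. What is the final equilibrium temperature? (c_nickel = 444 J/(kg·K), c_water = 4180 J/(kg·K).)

T_f ≈ 13.6 °C

Heat gained plus heat lost sum to zero:
0.1864×444×(T − 256.2) + 1.024×4180×(T − 8.942) = 0
82.76(T − 256.2) + 4280.3(T − 8.942) = 0
(82.76 + 4280.3) T = 82.76×256.2 + 4280.3×8.942
T = 59478/4363.1 ≈ 13.63 °C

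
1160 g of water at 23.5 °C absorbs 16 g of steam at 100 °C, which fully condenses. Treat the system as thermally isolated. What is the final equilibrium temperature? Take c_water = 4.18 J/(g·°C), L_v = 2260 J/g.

T_f ≈ 31.9 °C

Heat gained plus heat lost sum to zero:
condense steam: −16·2260 = −36160; condensate cools 100→T: 16·4.18·(T − 100) = 66.88(T − 100); water warms: 1160·4.18·(T − 23.5) = 4848.8(T − 23.5)
4915.7 T = 36160 + 6688 + 113947 = 156795
T ≈ 31.90 °C, under the boiling point, so the assumption holds.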